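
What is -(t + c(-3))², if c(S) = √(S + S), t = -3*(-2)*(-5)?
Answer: -894 + 60*I*√6 ≈ -894.0 + 146.97*I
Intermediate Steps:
t = -30 (t = 6*(-5) = -30)
c(S) = √2*√S (c(S) = √(2*S) = √2*√S)
-(t + c(-3))² = -(-30 + √2*√(-3))² = -(-30 + √2*(I*√3))² = -(-30 + I*√6)²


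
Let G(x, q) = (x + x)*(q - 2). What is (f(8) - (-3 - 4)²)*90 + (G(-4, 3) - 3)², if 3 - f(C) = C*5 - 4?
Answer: -7259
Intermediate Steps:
f(C) = 7 - 5*C (f(C) = 3 - (C*5 - 4) = 3 - (5*C - 4) = 3 - (-4 + 5*C) = 3 + (4 - 5*C) = 7 - 5*C)
G(x, q) = 2*x*(-2 + q) (G(x, q) = (2*x)*(-2 + q) = 2*x*(-2 + q))
(f(8) - (-3 - 4)²)*90 + (G(-4, 3) - 3)² = ((7 - 5*8) - (-3 - 4)²)*90 + (2*(-4)*(-2 + 3) - 3)² = ((7 - 40) - 1*(-7)²)*90 + (2*(-4)*1 - 3)² = (-33 - 1*49)*90 + (-8 - 3)² = (-33 - 49)*90 + (-11)² = -82*90 + 121 = -7380 + 121 = -7259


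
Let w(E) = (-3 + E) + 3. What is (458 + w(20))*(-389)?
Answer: -185942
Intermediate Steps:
w(E) = E
(458 + w(20))*(-389) = (458 + 20)*(-389) = 478*(-389) = -185942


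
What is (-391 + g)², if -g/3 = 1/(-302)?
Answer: 13942650241/91204 ≈ 1.5287e+5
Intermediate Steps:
g = 3/302 (g = -3/(-302) = -3*(-1/302) = 3/302 ≈ 0.0099338)
(-391 + g)² = (-391 + 3/302)² = (-118079/302)² = 13942650241/91204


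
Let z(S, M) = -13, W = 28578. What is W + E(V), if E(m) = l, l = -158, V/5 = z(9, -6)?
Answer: 28420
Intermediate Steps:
V = -65 (V = 5*(-13) = -65)
E(m) = -158
W + E(V) = 28578 - 158 = 28420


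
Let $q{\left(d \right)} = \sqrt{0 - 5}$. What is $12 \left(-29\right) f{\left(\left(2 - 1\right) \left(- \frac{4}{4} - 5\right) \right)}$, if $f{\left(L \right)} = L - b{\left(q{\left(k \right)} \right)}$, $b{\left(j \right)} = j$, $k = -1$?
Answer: $2088 + 348 i \sqrt{5} \approx 2088.0 + 778.15 i$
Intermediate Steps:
$q{\left(d \right)} = i \sqrt{5}$ ($q{\left(d \right)} = \sqrt{-5} = i \sqrt{5}$)
$f{\left(L \right)} = L - i \sqrt{5}$
$12 \left(-29\right) f{\left(\left(2 - 1\right) \left(- \frac{4}{4} - 5\right) \right)} = 12 \left(-29\right) \left(\left(2 - 1\right) \left(- \frac{4}{4} - 5\right) - i \sqrt{5}\right) = - 348 \left(1 \left(\left(-4\right) \frac{1}{4} - 5\right) - i \sqrt{5}\right) = - 348 \left(1 \left(-1 - 5\right) - i \sqrt{5}\right) = - 348 \left(1 \left(-6\right) - i \sqrt{5}\right) = - 348 \left(-6 - i \sqrt{5}\right) = 2088 + 348 i \sqrt{5}$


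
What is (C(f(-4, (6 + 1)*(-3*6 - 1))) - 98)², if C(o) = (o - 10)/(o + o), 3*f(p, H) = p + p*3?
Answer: 2387025/256 ≈ 9324.3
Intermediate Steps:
f(p, H) = 4*p/3 (f(p, H) = (p + p*3)/3 = (p + 3*p)/3 = (4*p)/3 = 4*p/3)
C(o) = (-10 + o)/(2*o) (C(o) = (-10 + o)/((2*o)) = (-10 + o)*(1/(2*o)) = (-10 + o)/(2*o))
(C(f(-4, (6 + 1)*(-3*6 - 1))) - 98)² = ((-10 + (4/3)*(-4))/(2*(((4/3)*(-4)))) - 98)² = ((-10 - 16/3)/(2*(-16/3)) - 98)² = ((½)*(-3/16)*(-46/3) - 98)² = (23/16 - 98)² = (-1545/16)² = 2387025/256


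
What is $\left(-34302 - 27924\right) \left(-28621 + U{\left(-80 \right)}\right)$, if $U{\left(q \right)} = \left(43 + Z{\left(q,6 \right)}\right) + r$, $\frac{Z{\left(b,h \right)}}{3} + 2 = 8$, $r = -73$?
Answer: $1781717058$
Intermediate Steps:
$Z{\left(b,h \right)} = 18$ ($Z{\left(b,h \right)} = -6 + 3 \cdot 8 = -6 + 24 = 18$)
$U{\left(q \right)} = -12$ ($U{\left(q \right)} = \left(43 + 18\right) - 73 = 61 - 73 = -12$)
$\left(-34302 - 27924\right) \left(-28621 + U{\left(-80 \right)}\right) = \left(-34302 - 27924\right) \left(-28621 - 12\right) = \left(-62226\right) \left(-28633\right) = 1781717058$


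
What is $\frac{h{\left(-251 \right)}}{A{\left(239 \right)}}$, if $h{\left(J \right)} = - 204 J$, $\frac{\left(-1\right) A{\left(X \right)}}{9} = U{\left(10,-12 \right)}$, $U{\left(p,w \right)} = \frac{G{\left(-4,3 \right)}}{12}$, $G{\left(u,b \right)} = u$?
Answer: $17068$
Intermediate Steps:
$U{\left(p,w \right)} = - \frac{1}{3}$ ($U{\left(p,w \right)} = - \frac{4}{12} = \left(-4\right) \frac{1}{12} = - \frac{1}{3}$)
$A{\left(X \right)} = 3$ ($A{\left(X \right)} = \left(-9\right) \left(- \frac{1}{3}\right) = 3$)
$\frac{h{\left(-251 \right)}}{A{\left(239 \right)}} = \frac{\left(-204\right) \left(-251\right)}{3} = 51204 \cdot \frac{1}{3} = 17068$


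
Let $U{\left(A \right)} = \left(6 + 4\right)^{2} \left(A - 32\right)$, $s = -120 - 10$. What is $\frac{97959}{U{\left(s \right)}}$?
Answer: $- \frac{32653}{5400} \approx -6.0469$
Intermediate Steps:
$s = -130$ ($s = -120 - 10 = -130$)
$U{\left(A \right)} = -3200 + 100 A$ ($U{\left(A \right)} = 10^{2} \left(-32 + A\right) = 100 \left(-32 + A\right) = -3200 + 100 A$)
$\frac{97959}{U{\left(s \right)}} = \frac{97959}{-3200 + 100 \left(-130\right)} = \frac{97959}{-3200 - 13000} = \frac{97959}{-16200} = 97959 \left(- \frac{1}{16200}\right) = - \frac{32653}{5400}$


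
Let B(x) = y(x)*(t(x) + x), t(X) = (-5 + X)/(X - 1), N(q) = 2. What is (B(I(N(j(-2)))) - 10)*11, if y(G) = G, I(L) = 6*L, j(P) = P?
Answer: 1558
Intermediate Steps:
t(X) = (-5 + X)/(-1 + X)
B(x) = x*(x + (-5 + x)/(-1 + x)) (B(x) = x*((-5 + x)/(-1 + x) + x) = x*(x + (-5 + x)/(-1 + x)))
(B(I(N(j(-2)))) - 10)*11 = ((6*2)*(-5 + (6*2)²)/(-1 + 6*2) - 10)*11 = (12*(-5 + 12²)/(-1 + 12) - 10)*11 = (12*(-5 + 144)/11 - 10)*11 = (12*(1/11)*139 - 10)*11 = (1668/11 - 10)*11 = (1558/11)*11 = 1558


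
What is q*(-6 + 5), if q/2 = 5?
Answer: -10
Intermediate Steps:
q = 10 (q = 2*5 = 10)
q*(-6 + 5) = 10*(-6 + 5) = 10*(-1) = -10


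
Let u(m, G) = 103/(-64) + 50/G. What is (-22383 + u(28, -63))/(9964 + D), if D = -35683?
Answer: 90257945/103699008 ≈ 0.87038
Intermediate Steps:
u(m, G) = -103/64 + 50/G (u(m, G) = 103*(-1/64) + 50/G = -103/64 + 50/G)
(-22383 + u(28, -63))/(9964 + D) = (-22383 + (-103/64 + 50/(-63)))/(9964 - 35683) = (-22383 + (-103/64 + 50*(-1/63)))/(-25719) = (-22383 + (-103/64 - 50/63))*(-1/25719) = (-22383 - 9689/4032)*(-1/25719) = -90257945/4032*(-1/25719) = 90257945/103699008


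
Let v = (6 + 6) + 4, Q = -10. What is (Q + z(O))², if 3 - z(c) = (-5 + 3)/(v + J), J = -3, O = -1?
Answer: 7921/169 ≈ 46.870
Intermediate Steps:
v = 16 (v = 12 + 4 = 16)
z(c) = 41/13 (z(c) = 3 - (-5 + 3)/(16 - 3) = 3 - (-2)/13 = 3 - 1*(-2/13) = 3 + 2/13 = 41/13)
(Q + z(O))² = (-10 + 41/13)² = (-89/13)² = 7921/169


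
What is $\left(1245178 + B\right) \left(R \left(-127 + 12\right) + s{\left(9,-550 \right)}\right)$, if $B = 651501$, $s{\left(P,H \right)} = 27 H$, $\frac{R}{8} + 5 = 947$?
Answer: $-1671903571710$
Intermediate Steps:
$R = 7536$ ($R = -40 + 8 \cdot 947 = -40 + 7576 = 7536$)
$\left(1245178 + B\right) \left(R \left(-127 + 12\right) + s{\left(9,-550 \right)}\right) = \left(1245178 + 651501\right) \left(7536 \left(-127 + 12\right) + 27 \left(-550\right)\right) = 1896679 \left(7536 \left(-115\right) - 14850\right) = 1896679 \left(-866640 - 14850\right) = 1896679 \left(-881490\right) = -1671903571710$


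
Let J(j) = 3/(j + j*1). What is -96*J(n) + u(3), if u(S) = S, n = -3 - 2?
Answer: 159/5 ≈ 31.800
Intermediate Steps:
n = -5
J(j) = 3/(2*j) (J(j) = 3/(j + j) = 3/((2*j)) = 3*(1/(2*j)) = 3/(2*j))
-96*J(n) + u(3) = -144/(-5) + 3 = -144*(-1)/5 + 3 = -96*(-3/10) + 3 = 144/5 + 3 = 159/5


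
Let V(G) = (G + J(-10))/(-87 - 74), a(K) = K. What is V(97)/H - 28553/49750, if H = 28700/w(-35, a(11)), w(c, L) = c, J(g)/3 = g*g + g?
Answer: -375130881/656799500 ≈ -0.57115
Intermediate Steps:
J(g) = 3*g + 3*g² (J(g) = 3*(g*g + g) = 3*(g² + g) = 3*(g + g²) = 3*g + 3*g²)
V(G) = -270/161 - G/161 (V(G) = (G + 3*(-10)*(1 - 10))/(-87 - 74) = (G + 3*(-10)*(-9))/(-161) = (G + 270)*(-1/161) = (270 + G)*(-1/161) = -270/161 - G/161)
H = -820 (H = 28700/(-35) = 28700*(-1/35) = -820)
V(97)/H - 28553/49750 = (-270/161 - 1/161*97)/(-820) - 28553/49750 = (-270/161 - 97/161)*(-1/820) - 28553*1/49750 = -367/161*(-1/820) - 28553/49750 = 367/132020 - 28553/49750 = -375130881/656799500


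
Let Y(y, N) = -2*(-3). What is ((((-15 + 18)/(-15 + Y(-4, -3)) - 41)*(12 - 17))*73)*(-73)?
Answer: -3303980/3 ≈ -1.1013e+6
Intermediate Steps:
Y(y, N) = 6
((((-15 + 18)/(-15 + Y(-4, -3)) - 41)*(12 - 17))*73)*(-73) = ((((-15 + 18)/(-15 + 6) - 41)*(12 - 17))*73)*(-73) = (((3/(-9) - 41)*(-5))*73)*(-73) = (((3*(-1/9) - 41)*(-5))*73)*(-73) = (((-1/3 - 41)*(-5))*73)*(-73) = (-124/3*(-5)*73)*(-73) = ((620/3)*73)*(-73) = (45260/3)*(-73) = -3303980/3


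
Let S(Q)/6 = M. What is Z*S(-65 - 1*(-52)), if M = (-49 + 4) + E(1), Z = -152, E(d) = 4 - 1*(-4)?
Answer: 33744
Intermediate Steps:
E(d) = 8 (E(d) = 4 + 4 = 8)
M = -37 (M = (-49 + 4) + 8 = -45 + 8 = -37)
S(Q) = -222 (S(Q) = 6*(-37) = -222)
Z*S(-65 - 1*(-52)) = -152*(-222) = 33744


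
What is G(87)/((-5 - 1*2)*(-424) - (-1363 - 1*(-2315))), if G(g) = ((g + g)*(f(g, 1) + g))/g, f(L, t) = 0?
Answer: 29/336 ≈ 0.086310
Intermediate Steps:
G(g) = 2*g (G(g) = ((g + g)*(0 + g))/g = ((2*g)*g)/g = (2*g²)/g = 2*g)
G(87)/((-5 - 1*2)*(-424) - (-1363 - 1*(-2315))) = (2*87)/((-5 - 1*2)*(-424) - (-1363 - 1*(-2315))) = 174/((-5 - 2)*(-424) - (-1363 + 2315)) = 174/(-7*(-424) - 1*952) = 174/(2968 - 952) = 174/2016 = 174*(1/2016) = 29/336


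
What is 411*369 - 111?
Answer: 151548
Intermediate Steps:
411*369 - 111 = 151659 - 111 = 151548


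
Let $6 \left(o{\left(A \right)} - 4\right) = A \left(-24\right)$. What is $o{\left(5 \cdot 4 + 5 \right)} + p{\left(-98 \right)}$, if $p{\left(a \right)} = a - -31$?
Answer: $-163$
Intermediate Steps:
$o{\left(A \right)} = 4 - 4 A$ ($o{\left(A \right)} = 4 + \frac{A \left(-24\right)}{6} = 4 + \frac{\left(-24\right) A}{6} = 4 - 4 A$)
$p{\left(a \right)} = 31 + a$ ($p{\left(a \right)} = a + 31 = 31 + a$)
$o{\left(5 \cdot 4 + 5 \right)} + p{\left(-98 \right)} = \left(4 - 4 \left(5 \cdot 4 + 5\right)\right) + \left(31 - 98\right) = \left(4 - 4 \left(20 + 5\right)\right) - 67 = \left(4 - 100\right) - 67 = -96 - 67 = -163$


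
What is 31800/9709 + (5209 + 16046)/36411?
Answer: 454744865/117838133 ≈ 3.8591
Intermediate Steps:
31800/9709 + (5209 + 16046)/36411 = 31800*(1/9709) + 21255*(1/36411) = 31800/9709 + 7085/12137 = 454744865/117838133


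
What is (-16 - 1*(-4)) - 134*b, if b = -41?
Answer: 5482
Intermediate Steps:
(-16 - 1*(-4)) - 134*b = (-16 - 1*(-4)) - 134*(-41) = (-16 + 4) + 5494 = -12 + 5494 = 5482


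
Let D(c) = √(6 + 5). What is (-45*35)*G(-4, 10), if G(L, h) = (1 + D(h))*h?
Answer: -15750 - 15750*√11 ≈ -67987.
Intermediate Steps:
D(c) = √11
G(L, h) = h*(1 + √11) (G(L, h) = (1 + √11)*h = h*(1 + √11))
(-45*35)*G(-4, 10) = (-45*35)*(10*(1 + √11)) = -1575*(10 + 10*√11) = -15750 - 15750*√11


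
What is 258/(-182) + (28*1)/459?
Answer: -56663/41769 ≈ -1.3566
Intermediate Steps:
258/(-182) + (28*1)/459 = 258*(-1/182) + 28*(1/459) = -129/91 + 28/459 = -56663/41769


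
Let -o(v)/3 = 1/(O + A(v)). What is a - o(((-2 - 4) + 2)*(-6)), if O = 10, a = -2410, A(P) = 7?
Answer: -40967/17 ≈ -2409.8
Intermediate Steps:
o(v) = -3/17 (o(v) = -3/(10 + 7) = -3/17)
a - o(((-2 - 4) + 2)*(-6)) = -2410 - 1*(-3/17) = -2410 + 3/17 = -40967/17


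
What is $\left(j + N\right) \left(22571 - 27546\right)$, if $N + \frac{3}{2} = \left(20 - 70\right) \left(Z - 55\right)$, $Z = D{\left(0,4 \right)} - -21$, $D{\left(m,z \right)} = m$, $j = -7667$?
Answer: $\frac{59386575}{2} \approx 2.9693 \cdot 10^{7}$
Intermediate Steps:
$Z = 21$ ($Z = 0 - -21 = 0 + 21 = 21$)
$N = \frac{3397}{2}$ ($N = - \frac{3}{2} + \left(20 - 70\right) \left(21 - 55\right) = - \frac{3}{2} - -1700 = - \frac{3}{2} + 1700 = \frac{3397}{2} \approx 1698.5$)
$\left(j + N\right) \left(22571 - 27546\right) = \left(-7667 + \frac{3397}{2}\right) \left(22571 - 27546\right) = \left(- \frac{11937}{2}\right) \left(-4975\right) = \frac{59386575}{2}$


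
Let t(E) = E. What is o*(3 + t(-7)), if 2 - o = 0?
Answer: -8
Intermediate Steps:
o = 2 (o = 2 - 1*0 = 2 + 0 = 2)
o*(3 + t(-7)) = 2*(3 - 7) = 2*(-4) = -8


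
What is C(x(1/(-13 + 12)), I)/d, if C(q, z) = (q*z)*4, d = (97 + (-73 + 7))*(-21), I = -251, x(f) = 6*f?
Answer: -2008/217 ≈ -9.2534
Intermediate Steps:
d = -651 (d = (97 - 66)*(-21) = 31*(-21) = -651)
C(q, z) = 4*q*z
C(x(1/(-13 + 12)), I)/d = (4*(6/(-13 + 12))*(-251))/(-651) = (4*(6/(-1))*(-251))*(-1/651) = (4*(6*(-1))*(-251))*(-1/651) = (4*(-6)*(-251))*(-1/651) = 6024*(-1/651) = -2008/217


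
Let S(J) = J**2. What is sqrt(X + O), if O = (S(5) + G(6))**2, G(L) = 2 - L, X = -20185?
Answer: 4*I*sqrt(1234) ≈ 140.51*I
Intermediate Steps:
O = 441 (O = (5**2 + (2 - 1*6))**2 = (25 + (2 - 6))**2 = (25 - 4)**2 = 21**2 = 441)
sqrt(X + O) = sqrt(-20185 + 441) = sqrt(-19744) = 4*I*sqrt(1234)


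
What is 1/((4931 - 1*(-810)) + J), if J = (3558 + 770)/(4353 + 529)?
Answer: 2441/14015945 ≈ 0.00017416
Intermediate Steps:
J = 2164/2441 (J = 4328/4882 = 4328*(1/4882) = 2164/2441 ≈ 0.88652)
1/((4931 - 1*(-810)) + J) = 1/((4931 - 1*(-810)) + 2164/2441) = 1/((4931 + 810) + 2164/2441) = 1/(5741 + 2164/2441) = 1/(14015945/2441) = 2441/14015945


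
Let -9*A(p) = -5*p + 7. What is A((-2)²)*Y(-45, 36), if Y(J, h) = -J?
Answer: 65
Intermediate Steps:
A(p) = -7/9 + 5*p/9 (A(p) = -(-5*p + 7)/9 = -(7 - 5*p)/9 = -7/9 + 5*p/9)
A((-2)²)*Y(-45, 36) = (-7/9 + (5/9)*(-2)²)*(-1*(-45)) = (-7/9 + (5/9)*4)*45 = (-7/9 + 20/9)*45 = (13/9)*45 = 65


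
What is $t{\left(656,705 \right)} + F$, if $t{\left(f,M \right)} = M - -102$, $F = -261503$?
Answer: $-260696$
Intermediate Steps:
$t{\left(f,M \right)} = 102 + M$ ($t{\left(f,M \right)} = M + 102 = 102 + M$)
$t{\left(656,705 \right)} + F = \left(102 + 705\right) - 261503 = 807 - 261503 = -260696$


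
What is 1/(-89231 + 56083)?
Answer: -1/33148 ≈ -3.0168e-5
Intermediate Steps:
1/(-89231 + 56083) = 1/(-33148) = -1/33148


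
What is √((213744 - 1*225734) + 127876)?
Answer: √115886 ≈ 340.42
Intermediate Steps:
√((213744 - 1*225734) + 127876) = √((213744 - 225734) + 127876) = √(-11990 + 127876) = √115886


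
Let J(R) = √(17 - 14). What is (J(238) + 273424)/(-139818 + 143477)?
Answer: 273424/3659 + √3/3659 ≈ 74.727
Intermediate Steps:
J(R) = √3
(J(238) + 273424)/(-139818 + 143477) = (√3 + 273424)/(-139818 + 143477) = (273424 + √3)/3659 = (273424 + √3)*(1/3659) = 273424/3659 + √3/3659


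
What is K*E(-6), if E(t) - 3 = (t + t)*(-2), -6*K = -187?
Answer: 1683/2 ≈ 841.50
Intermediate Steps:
K = 187/6 (K = -⅙*(-187) = 187/6 ≈ 31.167)
E(t) = 3 - 4*t (E(t) = 3 + (t + t)*(-2) = 3 + (2*t)*(-2) = 3 - 4*t)
K*E(-6) = 187*(3 - 4*(-6))/6 = 187*(3 + 24)/6 = (187/6)*27 = 1683/2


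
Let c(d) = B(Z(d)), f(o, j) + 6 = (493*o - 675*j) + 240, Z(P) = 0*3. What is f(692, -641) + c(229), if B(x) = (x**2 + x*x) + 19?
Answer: 774084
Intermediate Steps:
Z(P) = 0
f(o, j) = 234 - 675*j + 493*o (f(o, j) = -6 + ((493*o - 675*j) + 240) = -6 + ((-675*j + 493*o) + 240) = -6 + (240 - 675*j + 493*o) = 234 - 675*j + 493*o)
B(x) = 19 + 2*x**2 (B(x) = (x**2 + x**2) + 19 = 2*x**2 + 19 = 19 + 2*x**2)
c(d) = 19 (c(d) = 19 + 2*0**2 = 19 + 2*0 = 19 + 0 = 19)
f(692, -641) + c(229) = (234 - 675*(-641) + 493*692) + 19 = (234 + 432675 + 341156) + 19 = 774065 + 19 = 774084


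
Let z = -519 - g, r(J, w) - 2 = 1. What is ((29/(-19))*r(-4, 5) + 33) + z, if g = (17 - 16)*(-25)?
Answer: -8846/19 ≈ -465.58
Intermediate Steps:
g = -25 (g = 1*(-25) = -25)
r(J, w) = 3 (r(J, w) = 2 + 1 = 3)
z = -494 (z = -519 - 1*(-25) = -519 + 25 = -494)
((29/(-19))*r(-4, 5) + 33) + z = ((29/(-19))*3 + 33) - 494 = ((29*(-1/19))*3 + 33) - 494 = (-29/19*3 + 33) - 494 = (-87/19 + 33) - 494 = 540/19 - 494 = -8846/19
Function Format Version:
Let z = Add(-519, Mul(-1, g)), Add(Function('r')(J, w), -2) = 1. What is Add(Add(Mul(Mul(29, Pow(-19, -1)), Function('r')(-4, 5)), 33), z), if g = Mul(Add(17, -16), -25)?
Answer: Rational(-8846, 19) ≈ -465.58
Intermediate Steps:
g = -25 (g = Mul(1, -25) = -25)
Function('r')(J, w) = 3 (Function('r')(J, w) = Add(2, 1) = 3)
z = -494 (z = Add(-519, Mul(-1, -25)) = Add(-519, 25) = -494)
Add(Add(Mul(Mul(29, Pow(-19, -1)), Function('r')(-4, 5)), 33), z) = Add(Add(Mul(Mul(29, Pow(-19, -1)), 3), 33), -494) = Add(Add(Mul(Mul(29, Rational(-1, 19)), 3), 33), -494) = Add(Add(Mul(Rational(-29, 19), 3), 33), -494) = Add(Add(Rational(-87, 19), 33), -494) = Add(Rational(540, 19), -494) = Rational(-8846, 19)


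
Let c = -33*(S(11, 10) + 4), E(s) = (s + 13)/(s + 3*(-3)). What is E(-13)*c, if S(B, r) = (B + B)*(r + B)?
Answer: 0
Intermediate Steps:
S(B, r) = 2*B*(B + r) (S(B, r) = (2*B)*(B + r) = 2*B*(B + r))
E(s) = (13 + s)/(-9 + s) (E(s) = (13 + s)/(s - 9) = (13 + s)/(-9 + s))
c = -15378 (c = -33*(2*11*(11 + 10) + 4) = -33*(2*11*21 + 4) = -33*(462 + 4) = -33*466 = -15378)
E(-13)*c = ((13 - 13)/(-9 - 13))*(-15378) = (0/(-22))*(-15378) = -1/22*0*(-15378) = 0*(-15378) = 0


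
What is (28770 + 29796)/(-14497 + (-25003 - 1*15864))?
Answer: -29283/27682 ≈ -1.0578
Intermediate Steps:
(28770 + 29796)/(-14497 + (-25003 - 1*15864)) = 58566/(-14497 + (-25003 - 15864)) = 58566/(-14497 - 40867) = 58566/(-55364) = 58566*(-1/55364) = -29283/27682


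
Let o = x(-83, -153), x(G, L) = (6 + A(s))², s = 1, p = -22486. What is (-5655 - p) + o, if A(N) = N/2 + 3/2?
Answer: 16895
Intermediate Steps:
A(N) = 3/2 + N/2 (A(N) = N*(½) + 3*(½) = N/2 + 3/2 = 3/2 + N/2)
x(G, L) = 64 (x(G, L) = (6 + (3/2 + (½)*1))² = (6 + (3/2 + ½))² = (6 + 2)² = 8² = 64)
o = 64
(-5655 - p) + o = (-5655 - 1*(-22486)) + 64 = (-5655 + 22486) + 64 = 16831 + 64 = 16895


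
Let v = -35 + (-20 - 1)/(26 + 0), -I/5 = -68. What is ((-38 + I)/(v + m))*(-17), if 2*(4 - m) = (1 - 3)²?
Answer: 133484/879 ≈ 151.86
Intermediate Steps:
I = 340 (I = -5*(-68) = 340)
m = 2 (m = 4 - (1 - 3)²/2 = 4 - ½*(-2)² = 4 - ½*4 = 4 - 2 = 2)
v = -931/26 (v = -35 - 21/26 = -931/26 ≈ -35.808)
((-38 + I)/(v + m))*(-17) = ((-38 + 340)/(-931/26 + 2))*(-17) = (302/(-879/26))*(-17) = (302*(-26/879))*(-17) = -7852/879*(-17) = 133484/879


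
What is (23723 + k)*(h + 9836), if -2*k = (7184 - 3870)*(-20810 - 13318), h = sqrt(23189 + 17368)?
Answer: 556460083684 + 56573819*sqrt(40557) ≈ 5.6785e+11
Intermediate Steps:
h = sqrt(40557) ≈ 201.39
k = 56550096 (k = -(7184 - 3870)*(-20810 - 13318)/2 = -1657*(-34128) = -1/2*(-113100192) = 56550096)
(23723 + k)*(h + 9836) = (23723 + 56550096)*(sqrt(40557) + 9836) = 56573819*(9836 + sqrt(40557)) = 556460083684 + 56573819*sqrt(40557)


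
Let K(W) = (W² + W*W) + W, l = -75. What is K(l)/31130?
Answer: 2235/6226 ≈ 0.35898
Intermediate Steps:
K(W) = W + 2*W² (K(W) = (W² + W²) + W = 2*W² + W = W + 2*W²)
K(l)/31130 = -75*(1 + 2*(-75))/31130 = -75*(1 - 150)*(1/31130) = -75*(-149)*(1/31130) = 11175*(1/31130) = 2235/6226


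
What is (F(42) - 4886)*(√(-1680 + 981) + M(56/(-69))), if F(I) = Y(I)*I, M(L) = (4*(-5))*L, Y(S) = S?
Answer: -3496640/69 - 3122*I*√699 ≈ -50676.0 - 82541.0*I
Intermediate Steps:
M(L) = -20*L
F(I) = I² (F(I) = I*I = I²)
(F(42) - 4886)*(√(-1680 + 981) + M(56/(-69))) = (42² - 4886)*(√(-1680 + 981) - 1120/(-69)) = (1764 - 4886)*(√(-699) - 1120*(-1)/69) = -3122*(I*√699 - 20*(-56/69)) = -3122*(I*√699 + 1120/69) = -3122*(1120/69 + I*√699) = -3496640/69 - 3122*I*√699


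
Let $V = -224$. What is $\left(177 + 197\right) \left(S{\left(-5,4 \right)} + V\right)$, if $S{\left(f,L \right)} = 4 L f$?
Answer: $-113696$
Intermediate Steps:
$S{\left(f,L \right)} = 4 L f$
$\left(177 + 197\right) \left(S{\left(-5,4 \right)} + V\right) = \left(177 + 197\right) \left(4 \cdot 4 \left(-5\right) - 224\right) = 374 \left(-80 - 224\right) = 374 \left(-304\right) = -113696$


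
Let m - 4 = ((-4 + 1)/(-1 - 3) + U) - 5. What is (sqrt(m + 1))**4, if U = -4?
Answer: 169/16 ≈ 10.563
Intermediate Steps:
m = -17/4 (m = 4 + (((-4 + 1)/(-1 - 3) - 4) - 5) = 4 + ((-3/(-4) - 4) - 5) = 4 + ((-3*(-1/4) - 4) - 5) = 4 + ((3/4 - 4) - 5) = 4 + (-13/4 - 5) = 4 - 33/4 = -17/4 ≈ -4.2500)
(sqrt(m + 1))**4 = (sqrt(-17/4 + 1))**4 = (sqrt(-13/4))**4 = (I*sqrt(13)/2)**4 = 169/16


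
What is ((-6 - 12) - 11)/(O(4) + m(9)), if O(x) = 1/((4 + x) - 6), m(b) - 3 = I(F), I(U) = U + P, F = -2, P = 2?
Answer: -58/7 ≈ -8.2857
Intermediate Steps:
I(U) = 2 + U (I(U) = U + 2 = 2 + U)
m(b) = 3 (m(b) = 3 + (2 - 2) = 3 + 0 = 3)
O(x) = 1/(-2 + x)
((-6 - 12) - 11)/(O(4) + m(9)) = ((-6 - 12) - 11)/(1/(-2 + 4) + 3) = (-18 - 11)/(1/2 + 3) = -29/(½ + 3) = -29/(7/2) = (2/7)*(-29) = -58/7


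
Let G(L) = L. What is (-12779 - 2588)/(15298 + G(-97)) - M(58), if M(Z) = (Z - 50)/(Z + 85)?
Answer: -2319089/2173743 ≈ -1.0669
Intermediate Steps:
M(Z) = (-50 + Z)/(85 + Z)
(-12779 - 2588)/(15298 + G(-97)) - M(58) = (-12779 - 2588)/(15298 - 97) - (-50 + 58)/(85 + 58) = -15367/15201 - 8/143 = -2319089/2173743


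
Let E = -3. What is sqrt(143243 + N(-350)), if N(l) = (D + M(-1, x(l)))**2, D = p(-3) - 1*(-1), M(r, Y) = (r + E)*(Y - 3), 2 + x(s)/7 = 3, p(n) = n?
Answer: sqrt(143567) ≈ 378.90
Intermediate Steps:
x(s) = 7 (x(s) = -14 + 7*3 = -14 + 21 = 7)
M(r, Y) = (-3 + Y)*(-3 + r) (M(r, Y) = (r - 3)*(Y - 3) = (-3 + r)*(-3 + Y) = (-3 + Y)*(-3 + r))
D = -2 (D = -3 - 1*(-1) = -3 + 1 = -2)
N(l) = 324 (N(l) = (-2 + (9 - 3*7 - 3*(-1) + 7*(-1)))**2 = (-2 + (9 - 21 + 3 - 7))**2 = (-2 - 16)**2 = (-18)**2 = 324)
sqrt(143243 + N(-350)) = sqrt(143243 + 324) = sqrt(143567)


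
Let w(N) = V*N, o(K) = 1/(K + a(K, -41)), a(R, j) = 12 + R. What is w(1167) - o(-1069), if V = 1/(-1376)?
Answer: -1239833/1462688 ≈ -0.84764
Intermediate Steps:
V = -1/1376 ≈ -0.00072674
o(K) = 1/(12 + 2*K) (o(K) = 1/(K + (12 + K)) = 1/(12 + 2*K))
w(N) = -N/1376
w(1167) - o(-1069) = -1/1376*1167 - 1/(2*(6 - 1069)) = -1167/1376 - 1/(2*(-1063)) = -1167/1376 - (-1)/(2*1063) = -1167/1376 - 1*(-1/2126) = -1167/1376 + 1/2126 = -1239833/1462688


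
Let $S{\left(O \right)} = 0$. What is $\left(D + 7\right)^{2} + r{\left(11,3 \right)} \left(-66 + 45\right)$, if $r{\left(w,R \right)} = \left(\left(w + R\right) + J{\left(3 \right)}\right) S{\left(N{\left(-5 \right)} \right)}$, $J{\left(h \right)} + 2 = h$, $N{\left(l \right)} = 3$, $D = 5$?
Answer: $144$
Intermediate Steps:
$J{\left(h \right)} = -2 + h$
$r{\left(w,R \right)} = 0$ ($r{\left(w,R \right)} = \left(\left(w + R\right) + \left(-2 + 3\right)\right) 0 = \left(\left(R + w\right) + 1\right) 0 = \left(1 + R + w\right) 0 = 0$)
$\left(D + 7\right)^{2} + r{\left(11,3 \right)} \left(-66 + 45\right) = \left(5 + 7\right)^{2} + 0 \left(-66 + 45\right) = 12^{2} + 0 \left(-21\right) = 144 + 0 = 144$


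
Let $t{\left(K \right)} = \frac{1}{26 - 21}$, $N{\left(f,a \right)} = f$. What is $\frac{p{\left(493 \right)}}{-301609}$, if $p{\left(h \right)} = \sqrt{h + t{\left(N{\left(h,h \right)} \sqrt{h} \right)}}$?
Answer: $- \frac{3 \sqrt{1370}}{1508045} \approx -7.3632 \cdot 10^{-5}$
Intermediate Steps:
$t{\left(K \right)} = \frac{1}{5}$
$p{\left(h \right)} = \sqrt{\frac{1}{5} + h}$ ($p{\left(h \right)} = \sqrt{h + \frac{1}{5}} = \sqrt{\frac{1}{5} + h}$)
$\frac{p{\left(493 \right)}}{-301609} = \frac{\frac{1}{5} \sqrt{5 + 25 \cdot 493}}{-301609} = \frac{\sqrt{5 + 12325}}{5} \left(- \frac{1}{301609}\right) = \frac{\sqrt{12330}}{5} \left(- \frac{1}{301609}\right) = \frac{3 \sqrt{1370}}{5} \left(- \frac{1}{301609}\right) = - \frac{3 \sqrt{1370}}{1508045}$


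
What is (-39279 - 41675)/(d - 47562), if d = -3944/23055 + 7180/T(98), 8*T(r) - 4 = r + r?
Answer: 32179215/18791801 ≈ 1.7124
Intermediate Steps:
T(r) = ½ + r/4 (T(r) = ½ + (r + r)/8 = ½ + (2*r)/8 = ½ + r/4)
d = 228188/795 (d = -3944/23055 + 7180/(½ + (¼)*98) = -3944*1/23055 + 7180/(½ + 49/2) = -136/795 + 7180/25 = -136/795 + 7180*(1/25) = -136/795 + 1436/5 = 228188/795 ≈ 287.03)
(-39279 - 41675)/(d - 47562) = (-39279 - 41675)/(228188/795 - 47562) = -80954/(-37583602/795) = -80954*(-795/37583602) = 32179215/18791801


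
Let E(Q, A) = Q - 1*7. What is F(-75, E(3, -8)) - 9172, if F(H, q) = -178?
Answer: -9350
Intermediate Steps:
E(Q, A) = -7 + Q (E(Q, A) = Q - 7 = -7 + Q)
F(-75, E(3, -8)) - 9172 = -178 - 9172 = -9350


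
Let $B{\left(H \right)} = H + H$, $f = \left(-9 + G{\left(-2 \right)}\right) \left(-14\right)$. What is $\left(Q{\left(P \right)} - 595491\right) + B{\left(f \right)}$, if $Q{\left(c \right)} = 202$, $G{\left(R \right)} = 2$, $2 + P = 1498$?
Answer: $-595093$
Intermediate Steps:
$P = 1496$ ($P = -2 + 1498 = 1496$)
$f = 98$ ($f = \left(-9 + 2\right) \left(-14\right) = \left(-7\right) \left(-14\right) = 98$)
$B{\left(H \right)} = 2 H$
$\left(Q{\left(P \right)} - 595491\right) + B{\left(f \right)} = \left(202 - 595491\right) + 2 \cdot 98 = -595289 + 196 = -595093$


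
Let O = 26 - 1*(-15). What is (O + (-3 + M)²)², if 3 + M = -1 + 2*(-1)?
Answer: 14884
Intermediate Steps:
M = -6 (M = -3 + (-1 + 2*(-1)) = -3 + (-1 - 2) = -3 - 3 = -6)
O = 41 (O = 26 + 15 = 41)
(O + (-3 + M)²)² = (41 + (-3 - 6)²)² = (41 + (-9)²)² = (41 + 81)² = 122² = 14884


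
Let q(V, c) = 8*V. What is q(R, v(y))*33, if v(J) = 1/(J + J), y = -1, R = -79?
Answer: -20856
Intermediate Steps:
v(J) = 1/(2*J)
q(R, v(y))*33 = (8*(-79))*33 = -632*33 = -20856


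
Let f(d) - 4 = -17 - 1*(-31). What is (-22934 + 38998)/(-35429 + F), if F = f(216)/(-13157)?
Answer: -211354048/466139371 ≈ -0.45341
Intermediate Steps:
f(d) = 18 (f(d) = 4 + (-17 - 1*(-31)) = 4 + (-17 + 31) = 4 + 14 = 18)
F = -18/13157 (F = 18/(-13157) = 18*(-1/13157) = -18/13157 ≈ -0.0013681)
(-22934 + 38998)/(-35429 + F) = (-22934 + 38998)/(-35429 - 18/13157) = 16064/(-466139371/13157) = 16064*(-13157/466139371) = -211354048/466139371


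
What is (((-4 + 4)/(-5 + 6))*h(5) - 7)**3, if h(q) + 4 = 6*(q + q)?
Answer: -343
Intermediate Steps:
h(q) = -4 + 12*q (h(q) = -4 + 6*(q + q) = -4 + 6*(2*q) = -4 + 12*q)
(((-4 + 4)/(-5 + 6))*h(5) - 7)**3 = (((-4 + 4)/(-5 + 6))*(-4 + 12*5) - 7)**3 = ((0/1)*(-4 + 60) - 7)**3 = ((0*1)*56 - 7)**3 = (0*56 - 7)**3 = (0 - 7)**3 = (-7)**3 = -343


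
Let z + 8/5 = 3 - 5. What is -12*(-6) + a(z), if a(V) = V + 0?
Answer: 342/5 ≈ 68.400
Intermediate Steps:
z = -18/5 (z = -8/5 + (3 - 5) = -8/5 - 2 = -18/5 ≈ -3.6000)
a(V) = V
-12*(-6) + a(z) = -12*(-6) - 18/5 = 72 - 18/5 = 342/5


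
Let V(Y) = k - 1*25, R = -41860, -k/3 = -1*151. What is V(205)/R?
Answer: -107/10465 ≈ -0.010225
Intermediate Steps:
k = 453 (k = -(-3)*151 = -3*(-151) = 453)
V(Y) = 428 (V(Y) = 453 - 1*25 = 453 - 25 = 428)
V(205)/R = 428/(-41860) = 428*(-1/41860) = -107/10465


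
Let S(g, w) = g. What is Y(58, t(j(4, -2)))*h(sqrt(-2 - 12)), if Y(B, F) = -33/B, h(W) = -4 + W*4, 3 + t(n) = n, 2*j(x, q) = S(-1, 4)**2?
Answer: 66/29 - 66*I*sqrt(14)/29 ≈ 2.2759 - 8.5155*I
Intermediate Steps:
j(x, q) = 1/2 (j(x, q) = (1/2)*(-1)**2 = (1/2)*1 = 1/2)
t(n) = -3 + n
h(W) = -4 + 4*W
Y(58, t(j(4, -2)))*h(sqrt(-2 - 12)) = (-33/58)*(-4 + 4*sqrt(-2 - 12)) = (-33*1/58)*(-4 + 4*sqrt(-14)) = -33*(-4 + 4*(I*sqrt(14)))/58 = -33*(-4 + 4*I*sqrt(14))/58 = 66/29 - 66*I*sqrt(14)/29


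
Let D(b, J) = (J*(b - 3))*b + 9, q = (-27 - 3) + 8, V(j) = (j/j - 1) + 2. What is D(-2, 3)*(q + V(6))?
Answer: -780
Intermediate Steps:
V(j) = 2 (V(j) = (1 - 1) + 2 = 0 + 2 = 2)
q = -22 (q = -30 + 8 = -22)
D(b, J) = 9 + J*b*(-3 + b) (D(b, J) = (J*(-3 + b))*b + 9 = J*b*(-3 + b) + 9 = 9 + J*b*(-3 + b))
D(-2, 3)*(q + V(6)) = (9 + 3*(-2)**2 - 3*3*(-2))*(-22 + 2) = (9 + 3*4 + 18)*(-20) = (9 + 12 + 18)*(-20) = 39*(-20) = -780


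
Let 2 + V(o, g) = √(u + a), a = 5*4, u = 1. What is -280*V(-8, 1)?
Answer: 560 - 280*√21 ≈ -723.12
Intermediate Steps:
a = 20
V(o, g) = -2 + √21 (V(o, g) = -2 + √(1 + 20) = -2 + √21)
-280*V(-8, 1) = -280*(-2 + √21) = 560 - 280*√21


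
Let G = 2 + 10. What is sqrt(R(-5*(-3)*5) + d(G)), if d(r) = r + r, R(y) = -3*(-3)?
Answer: sqrt(33) ≈ 5.7446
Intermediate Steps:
G = 12
R(y) = 9
d(r) = 2*r
sqrt(R(-5*(-3)*5) + d(G)) = sqrt(9 + 2*12) = sqrt(9 + 24) = sqrt(33)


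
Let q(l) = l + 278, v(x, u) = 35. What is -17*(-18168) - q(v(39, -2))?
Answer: 308543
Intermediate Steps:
q(l) = 278 + l
-17*(-18168) - q(v(39, -2)) = -17*(-18168) - (278 + 35) = 308856 - 1*313 = 308856 - 313 = 308543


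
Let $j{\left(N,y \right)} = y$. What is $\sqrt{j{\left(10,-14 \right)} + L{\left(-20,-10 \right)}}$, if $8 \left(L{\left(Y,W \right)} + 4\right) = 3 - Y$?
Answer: $\frac{11 i \sqrt{2}}{4} \approx 3.8891 i$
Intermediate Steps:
$L{\left(Y,W \right)} = - \frac{29}{8} - \frac{Y}{8}$ ($L{\left(Y,W \right)} = -4 + \frac{3 - Y}{8} = -4 - \left(- \frac{3}{8} + \frac{Y}{8}\right) = - \frac{29}{8} - \frac{Y}{8}$)
$\sqrt{j{\left(10,-14 \right)} + L{\left(-20,-10 \right)}} = \sqrt{-14 - \frac{9}{8}} = \sqrt{- \frac{121}{8}} = \frac{11 i \sqrt{2}}{4}$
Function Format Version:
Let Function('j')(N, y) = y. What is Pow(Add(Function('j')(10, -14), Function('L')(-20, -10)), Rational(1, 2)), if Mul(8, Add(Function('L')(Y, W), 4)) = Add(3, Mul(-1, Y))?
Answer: Mul(Rational(11, 4), I, Pow(2, Rational(1, 2))) ≈ Mul(3.8891, I)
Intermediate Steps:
Function('L')(Y, W) = Add(Rational(-29, 8), Mul(Rational(-1, 8), Y)) (Function('L')(Y, W) = Add(-4, Mul(Rational(1, 8), Add(3, Mul(-1, Y)))) = Add(-4, Add(Rational(3, 8), Mul(Rational(-1, 8), Y))) = Add(Rational(-29, 8), Mul(Rational(-1, 8), Y)))
Pow(Add(Function('j')(10, -14), Function('L')(-20, -10)), Rational(1, 2)) = Pow(Add(-14, Add(Rational(-29, 8), Mul(Rational(-1, 8), -20))), Rational(1, 2)) = Pow(Add(-14, Add(Rational(-29, 8), Rational(5, 2))), Rational(1, 2)) = Pow(Add(-14, Rational(-9, 8)), Rational(1, 2)) = Pow(Rational(-121, 8), Rational(1, 2)) = Mul(Rational(11, 4), I, Pow(2, Rational(1, 2)))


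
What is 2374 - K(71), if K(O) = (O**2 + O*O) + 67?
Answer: -7775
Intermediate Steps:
K(O) = 67 + 2*O**2 (K(O) = (O**2 + O**2) + 67 = 2*O**2 + 67 = 67 + 2*O**2)
2374 - K(71) = 2374 - (67 + 2*71**2) = 2374 - (67 + 2*5041) = 2374 - (67 + 10082) = 2374 - 1*10149 = 2374 - 10149 = -7775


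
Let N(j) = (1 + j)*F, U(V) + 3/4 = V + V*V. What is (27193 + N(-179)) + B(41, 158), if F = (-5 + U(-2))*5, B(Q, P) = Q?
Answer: 61143/2 ≈ 30572.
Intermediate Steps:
U(V) = -3/4 + V + V**2 (U(V) = -3/4 + (V + V*V) = -3/4 + (V + V**2) = -3/4 + V + V**2)
F = -75/4 (F = (-5 + (-3/4 - 2 + (-2)**2))*5 = (-5 + (-3/4 - 2 + 4))*5 = (-5 + 5/4)*5 = -15/4*5 = -75/4 ≈ -18.750)
N(j) = -75/4 - 75*j/4 (N(j) = (1 + j)*(-75/4) = -75/4 - 75*j/4)
(27193 + N(-179)) + B(41, 158) = (27193 + (-75/4 - 75/4*(-179))) + 41 = (27193 + (-75/4 + 13425/4)) + 41 = (27193 + 6675/2) + 41 = 61061/2 + 41 = 61143/2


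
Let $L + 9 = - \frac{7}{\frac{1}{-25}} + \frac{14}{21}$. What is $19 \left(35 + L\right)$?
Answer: $\frac{11495}{3} \approx 3831.7$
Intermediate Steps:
$L = \frac{500}{3}$ ($L = -9 + \left(- \frac{7}{\frac{1}{-25}} + \frac{14}{21}\right) = -9 + \left(- \frac{7}{- \frac{1}{25}} + 14 \cdot \frac{1}{21}\right) = -9 + \left(\left(-7\right) \left(-25\right) + \frac{2}{3}\right) = -9 + \left(175 + \frac{2}{3}\right) = -9 + \frac{527}{3} = \frac{500}{3} \approx 166.67$)
$19 \left(35 + L\right) = 19 \left(35 + \frac{500}{3}\right) = 19 \cdot \frac{605}{3} = \frac{11495}{3}$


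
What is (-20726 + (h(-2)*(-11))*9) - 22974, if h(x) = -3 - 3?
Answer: -43106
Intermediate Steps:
h(x) = -6
(-20726 + (h(-2)*(-11))*9) - 22974 = (-20726 - 6*(-11)*9) - 22974 = (-20726 + 66*9) - 22974 = (-20726 + 594) - 22974 = -20132 - 22974 = -43106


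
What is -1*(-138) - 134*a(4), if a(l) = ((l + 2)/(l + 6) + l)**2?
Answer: -67436/25 ≈ -2697.4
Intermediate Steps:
a(l) = (l + (2 + l)/(6 + l))**2 (a(l) = ((2 + l)/(6 + l) + l)**2 = (l + (2 + l)/(6 + l))**2)
-1*(-138) - 134*a(4) = -1*(-138) - 134*(2 + 4**2 + 7*4)**2/(6 + 4)**2 = 138 - 134*(2 + 16 + 28)**2/10**2 = 138 - 67*46**2/50 = 138 - 67*2116/50 = 138 - 134*529/25 = 138 - 70886/25 = -67436/25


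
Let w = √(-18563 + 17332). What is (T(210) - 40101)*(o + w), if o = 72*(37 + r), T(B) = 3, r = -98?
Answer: 176110416 - 40098*I*√1231 ≈ 1.7611e+8 - 1.4069e+6*I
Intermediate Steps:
w = I*√1231 (w = √(-1231) = I*√1231 ≈ 35.086*I)
o = -4392 (o = 72*(37 - 98) = 72*(-61) = -4392)
(T(210) - 40101)*(o + w) = (3 - 40101)*(-4392 + I*√1231) = -40098*(-4392 + I*√1231) = 176110416 - 40098*I*√1231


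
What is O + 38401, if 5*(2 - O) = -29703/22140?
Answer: 1417080601/36900 ≈ 38403.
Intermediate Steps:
O = 83701/36900 (O = 2 - (-29703)/(5*22140) = 2 - ⅕*(-9901/7380) = 2 + 9901/36900 = 83701/36900 ≈ 2.2683)
O + 38401 = 83701/36900 + 38401 = 1417080601/36900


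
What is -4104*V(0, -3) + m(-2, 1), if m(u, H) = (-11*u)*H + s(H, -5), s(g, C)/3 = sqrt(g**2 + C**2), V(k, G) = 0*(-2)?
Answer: 22 + 3*sqrt(26) ≈ 37.297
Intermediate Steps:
V(k, G) = 0
s(g, C) = 3*sqrt(C**2 + g**2) (s(g, C) = 3*sqrt(g**2 + C**2) = 3*sqrt(C**2 + g**2))
m(u, H) = 3*sqrt(25 + H**2) - 11*H*u (m(u, H) = (-11*u)*H + 3*sqrt((-5)**2 + H**2) = -11*H*u + 3*sqrt(25 + H**2) = 3*sqrt(25 + H**2) - 11*H*u)
-4104*V(0, -3) + m(-2, 1) = -4104*0 + (3*sqrt(25 + 1**2) - 11*1*(-2)) = -76*0 + (3*sqrt(25 + 1) + 22) = 0 + (3*sqrt(26) + 22) = 0 + (22 + 3*sqrt(26)) = 22 + 3*sqrt(26)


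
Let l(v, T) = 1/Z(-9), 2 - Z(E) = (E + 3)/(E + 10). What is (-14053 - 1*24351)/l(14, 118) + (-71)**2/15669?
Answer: -4814013167/15669 ≈ -3.0723e+5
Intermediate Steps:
Z(E) = 2 - (3 + E)/(10 + E) (Z(E) = 2 - (E + 3)/(E + 10) = 2 - (3 + E)/(10 + E))
l(v, T) = 1/8 (l(v, T) = 1/((17 - 9)/(10 - 9)) = 1/(8/1) = 1/(1*8) = 1/8)
(-14053 - 1*24351)/l(14, 118) + (-71)**2/15669 = (-14053 - 1*24351)/(1/8) + (-71)**2/15669 = (-14053 - 24351)*8 + 5041*(1/15669) = -38404*8 + 5041/15669 = -307232 + 5041/15669 = -4814013167/15669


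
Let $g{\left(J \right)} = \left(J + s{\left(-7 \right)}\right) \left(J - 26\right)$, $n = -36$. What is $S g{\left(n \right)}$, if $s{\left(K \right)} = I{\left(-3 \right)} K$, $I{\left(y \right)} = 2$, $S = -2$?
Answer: $-6200$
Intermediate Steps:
$s{\left(K \right)} = 2 K$
$g{\left(J \right)} = \left(-26 + J\right) \left(-14 + J\right)$ ($g{\left(J \right)} = \left(J + 2 \left(-7\right)\right) \left(J - 26\right) = \left(J - 14\right) \left(J - 26\right) = \left(-14 + J\right) \left(-26 + J\right) = \left(-26 + J\right) \left(-14 + J\right)$)
$S g{\left(n \right)} = - 2 \left(364 + \left(-36\right)^{2} - -1440\right) = - 2 \left(364 + 1296 + 1440\right) = \left(-2\right) 3100 = -6200$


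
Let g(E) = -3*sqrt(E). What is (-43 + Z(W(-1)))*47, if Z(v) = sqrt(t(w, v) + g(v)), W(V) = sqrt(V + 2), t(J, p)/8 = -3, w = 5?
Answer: -2021 + 141*I*sqrt(3) ≈ -2021.0 + 244.22*I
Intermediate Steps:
t(J, p) = -24 (t(J, p) = 8*(-3) = -24)
W(V) = sqrt(2 + V)
Z(v) = sqrt(-24 - 3*sqrt(v))
(-43 + Z(W(-1)))*47 = (-43 + sqrt(-24 - 3*(2 - 1)**(1/4)))*47 = (-43 + sqrt(-24 - 3*sqrt(sqrt(1))))*47 = (-43 + sqrt(-24 - 3*sqrt(1)))*47 = (-43 + sqrt(-24 - 3*1))*47 = (-43 + sqrt(-24 - 3))*47 = (-43 + sqrt(-27))*47 = (-43 + 3*I*sqrt(3))*47 = -2021 + 141*I*sqrt(3)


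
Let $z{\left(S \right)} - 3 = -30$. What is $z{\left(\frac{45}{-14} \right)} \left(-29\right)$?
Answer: $783$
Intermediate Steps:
$z{\left(S \right)} = -27$ ($z{\left(S \right)} = 3 - 30 = -27$)
$z{\left(\frac{45}{-14} \right)} \left(-29\right) = \left(-27\right) \left(-29\right) = 783$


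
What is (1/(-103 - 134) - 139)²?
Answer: 1085307136/56169 ≈ 19322.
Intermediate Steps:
(1/(-103 - 134) - 139)² = (1/(-237) - 139)² = (-1/237 - 139)² = (-32944/237)² = 1085307136/56169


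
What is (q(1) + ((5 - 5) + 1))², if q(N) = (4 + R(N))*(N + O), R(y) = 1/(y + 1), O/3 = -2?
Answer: 1849/4 ≈ 462.25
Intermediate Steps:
O = -6 (O = 3*(-2) = -6)
R(y) = 1/(1 + y)
q(N) = (-6 + N)*(4 + 1/(1 + N)) (q(N) = (4 + 1/(1 + N))*(N - 6) = (4 + 1/(1 + N))*(-6 + N) = (-6 + N)*(4 + 1/(1 + N)))
(q(1) + ((5 - 5) + 1))² = ((-30 - 19*1 + 4*1²)/(1 + 1) + ((5 - 5) + 1))² = ((-30 - 19 + 4*1)/2 + (0 + 1))² = ((-30 - 19 + 4)/2 + 1)² = ((½)*(-45) + 1)² = (-45/2 + 1)² = (-43/2)² = 1849/4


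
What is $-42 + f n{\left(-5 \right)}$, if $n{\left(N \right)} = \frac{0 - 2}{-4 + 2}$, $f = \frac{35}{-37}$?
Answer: $- \frac{1589}{37} \approx -42.946$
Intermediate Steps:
$f = - \frac{35}{37}$ ($f = 35 \left(- \frac{1}{37}\right) = - \frac{35}{37} \approx -0.94595$)
$n{\left(N \right)} = 1$ ($n{\left(N \right)} = - \frac{2}{-2} = \left(-2\right) \left(- \frac{1}{2}\right) = 1$)
$-42 + f n{\left(-5 \right)} = -42 - \frac{35}{37} = - \frac{1589}{37}$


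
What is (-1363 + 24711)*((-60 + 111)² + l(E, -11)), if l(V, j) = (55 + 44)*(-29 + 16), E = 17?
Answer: 30679272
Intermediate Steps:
l(V, j) = -1287 (l(V, j) = 99*(-13) = -1287)
(-1363 + 24711)*((-60 + 111)² + l(E, -11)) = (-1363 + 24711)*((-60 + 111)² - 1287) = 23348*(51² - 1287) = 23348*(2601 - 1287) = 23348*1314 = 30679272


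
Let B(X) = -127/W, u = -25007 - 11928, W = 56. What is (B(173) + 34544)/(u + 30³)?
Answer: -1934337/556360 ≈ -3.4768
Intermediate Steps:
u = -36935
B(X) = -127/56
(B(173) + 34544)/(u + 30³) = (-127/56 + 34544)/(-36935 + 30³) = 1934337/(56*(-36935 + 27000)) = (1934337/56)/(-9935) = (1934337/56)*(-1/9935) = -1934337/556360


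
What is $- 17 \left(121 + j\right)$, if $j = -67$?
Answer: $-918$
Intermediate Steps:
$- 17 \left(121 + j\right) = - 17 \left(121 - 67\right) = \left(-17\right) 54 = -918$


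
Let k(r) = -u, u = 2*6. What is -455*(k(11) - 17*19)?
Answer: 152425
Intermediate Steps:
u = 12
k(r) = -12 (k(r) = -1*12 = -12)
-455*(k(11) - 17*19) = -455*(-12 - 17*19) = -455*(-12 - 323) = -455*(-335) = 152425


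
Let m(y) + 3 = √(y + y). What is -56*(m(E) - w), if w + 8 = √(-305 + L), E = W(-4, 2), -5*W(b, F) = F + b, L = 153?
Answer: -280 - 112*√5/5 + 112*I*√38 ≈ -330.09 + 690.41*I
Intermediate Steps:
W(b, F) = -F/5 - b/5 (W(b, F) = -(F + b)/5 = -F/5 - b/5)
E = ⅖ (E = -⅕*2 - ⅕*(-4) = -⅖ + ⅘ = ⅖ ≈ 0.40000)
w = -8 + 2*I*√38 (w = -8 + √(-305 + 153) = -8 + √(-152) = -8 + 2*I*√38 ≈ -8.0 + 12.329*I)
m(y) = -3 + √2*√y (m(y) = -3 + √(y + y) = -3 + √(2*y) = -3 + √2*√y)
-56*(m(E) - w) = -56*((-3 + √2*√(⅖)) - (-8 + 2*I*√38)) = -56*((-3 + √2*(√10/5)) + (8 - 2*I*√38)) = -56*((-3 + 2*√5/5) + (8 - 2*I*√38)) = -56*(5 + 2*√5/5 - 2*I*√38) = -280 - 112*√5/5 + 112*I*√38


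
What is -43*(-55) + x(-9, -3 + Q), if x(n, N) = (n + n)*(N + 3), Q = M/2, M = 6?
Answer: 2311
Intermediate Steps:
Q = 3 (Q = 6/2 = 6*(1/2) = 3)
x(n, N) = 2*n*(3 + N) (x(n, N) = (2*n)*(3 + N) = 2*n*(3 + N))
-43*(-55) + x(-9, -3 + Q) = -43*(-55) + 2*(-9)*(3 + (-3 + 3)) = 2365 + 2*(-9)*(3 + 0) = 2365 + 2*(-9)*3 = 2365 - 54 = 2311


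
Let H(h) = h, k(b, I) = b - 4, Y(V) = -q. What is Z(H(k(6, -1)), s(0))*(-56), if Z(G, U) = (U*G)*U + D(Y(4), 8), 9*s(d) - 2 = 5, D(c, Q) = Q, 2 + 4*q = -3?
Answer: -41776/81 ≈ -515.75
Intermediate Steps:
q = -5/4 (q = -½ + (¼)*(-3) = -½ - ¾ = -5/4 ≈ -1.2500)
Y(V) = 5/4 (Y(V) = -1*(-5/4) = 5/4)
k(b, I) = -4 + b
s(d) = 7/9 (s(d) = 2/9 + (⅑)*5 = 2/9 + 5/9 = 7/9)
Z(G, U) = 8 + G*U² (Z(G, U) = (U*G)*U + 8 = (G*U)*U + 8 = G*U² + 8 = 8 + G*U²)
Z(H(k(6, -1)), s(0))*(-56) = (8 + (-4 + 6)*(7/9)²)*(-56) = (8 + 2*(49/81))*(-56) = (8 + 98/81)*(-56) = (746/81)*(-56) = -41776/81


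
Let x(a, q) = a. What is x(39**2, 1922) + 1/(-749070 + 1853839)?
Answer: 1680353650/1104769 ≈ 1521.0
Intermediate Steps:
x(39**2, 1922) + 1/(-749070 + 1853839) = 39**2 + 1/(-749070 + 1853839) = 1521 + 1/1104769 = 1680353650/1104769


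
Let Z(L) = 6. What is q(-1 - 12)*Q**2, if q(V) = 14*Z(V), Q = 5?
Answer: 2100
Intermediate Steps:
q(V) = 84 (q(V) = 14*6 = 84)
q(-1 - 12)*Q**2 = 84*5**2 = 84*25 = 2100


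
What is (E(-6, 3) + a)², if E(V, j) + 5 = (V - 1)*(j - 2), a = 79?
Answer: 4489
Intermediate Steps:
E(V, j) = -5 + (-1 + V)*(-2 + j) (E(V, j) = -5 + (V - 1)*(j - 2) = -5 + (-1 + V)*(-2 + j))
(E(-6, 3) + a)² = ((-3 - 1*3 - 2*(-6) - 6*3) + 79)² = ((-3 - 3 + 12 - 18) + 79)² = (-12 + 79)² = 67² = 4489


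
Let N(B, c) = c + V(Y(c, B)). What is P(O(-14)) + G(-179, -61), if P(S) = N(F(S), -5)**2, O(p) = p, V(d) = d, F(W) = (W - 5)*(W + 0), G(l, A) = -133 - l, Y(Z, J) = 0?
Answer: 71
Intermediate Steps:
F(W) = W*(-5 + W) (F(W) = (-5 + W)*W = W*(-5 + W))
N(B, c) = c (N(B, c) = c + 0 = c)
P(S) = 25 (P(S) = (-5)**2 = 25)
P(O(-14)) + G(-179, -61) = 25 + (-133 - 1*(-179)) = 25 + (-133 + 179) = 25 + 46 = 71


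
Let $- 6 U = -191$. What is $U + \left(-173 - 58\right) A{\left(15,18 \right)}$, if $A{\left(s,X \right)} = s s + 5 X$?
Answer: $- \frac{436399}{6} \approx -72733.0$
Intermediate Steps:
$A{\left(s,X \right)} = s^{2} + 5 X$
$U = \frac{191}{6}$ ($U = \left(- \frac{1}{6}\right) \left(-191\right) = \frac{191}{6} \approx 31.833$)
$U + \left(-173 - 58\right) A{\left(15,18 \right)} = \frac{191}{6} + \left(-173 - 58\right) \left(15^{2} + 5 \cdot 18\right) = \frac{191}{6} + \left(-173 - 58\right) \left(225 + 90\right) = \frac{191}{6} - 72765 = - \frac{436399}{6}$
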